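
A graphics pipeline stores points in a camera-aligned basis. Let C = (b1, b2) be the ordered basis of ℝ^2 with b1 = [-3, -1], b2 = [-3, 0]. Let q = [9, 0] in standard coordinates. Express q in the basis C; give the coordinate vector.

Write q = c_1 b1 + c_2 b2 and solve for the c_i.
System: -3c_1 - 3c_2 = 9, -c_1 + 0c_2 = 0; solving gives c_1 = 0, c_2 = -3.
Check: 0·b1 - 3b2 = [9, 0].

[0, -3]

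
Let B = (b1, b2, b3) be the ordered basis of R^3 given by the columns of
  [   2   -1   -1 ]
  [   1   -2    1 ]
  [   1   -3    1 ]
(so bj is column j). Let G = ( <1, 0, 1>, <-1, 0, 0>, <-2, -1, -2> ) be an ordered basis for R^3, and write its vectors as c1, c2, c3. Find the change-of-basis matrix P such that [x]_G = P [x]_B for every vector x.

[[-1, 1, -1], [-1, -2, 2], [-1, 2, -1]]

Let M have columns bj and N have columns cj. Then for every x, N [x]_G = x = M [x]_B, so P = N^(-1) M.
Since det N = 1, N^(-1) has integer entries; multiplying gives P = [[-1, 1, -1], [-1, -2, 2], [-1, 2, -1]].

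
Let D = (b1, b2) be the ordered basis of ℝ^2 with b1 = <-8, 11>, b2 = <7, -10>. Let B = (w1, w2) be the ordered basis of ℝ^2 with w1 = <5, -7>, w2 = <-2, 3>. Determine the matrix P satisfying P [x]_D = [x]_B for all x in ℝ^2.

[[-2, 1], [-1, -1]]

Take x = bj: its D-coordinates are the j-th standard unit vector, so P e_j — column j of P — equals [bj]_B.
b1 = -2w1 - w2, giving column 1 = <-2, -1>; repeating for each j gives P = [[-2, 1], [-1, -1]].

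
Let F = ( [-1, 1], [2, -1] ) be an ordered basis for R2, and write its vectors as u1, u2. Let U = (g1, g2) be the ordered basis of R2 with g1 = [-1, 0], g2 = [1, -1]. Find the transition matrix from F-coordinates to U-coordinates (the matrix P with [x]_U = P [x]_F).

Column j of P is [uj]_U, since P maps F-coordinates to U-coordinates.
Expressing u1 in U: u1 = 0·g1 - g2, so column 1 of P is [0, -1].
Doing the same for each uj gives P = [[0, -1], [-1, 1]].

[[0, -1], [-1, 1]]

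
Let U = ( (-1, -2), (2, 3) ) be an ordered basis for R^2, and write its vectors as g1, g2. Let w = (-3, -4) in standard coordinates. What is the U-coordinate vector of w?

(-1, -2)

Write w = c_1 g1 + c_2 g2 and solve for the c_i.
System: -c_1 + 2c_2 = -3, -2c_1 + 3c_2 = -4; solving gives c_1 = -1, c_2 = -2.
Check: -g1 - 2g2 = (-3, -4).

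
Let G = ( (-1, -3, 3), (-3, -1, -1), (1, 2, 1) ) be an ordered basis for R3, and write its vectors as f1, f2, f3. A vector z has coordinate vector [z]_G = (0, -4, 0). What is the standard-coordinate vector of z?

(12, 4, 4)

The coordinates say z = 0·f1 - 4f2 + 0·f3; adding the scaled basis vectors gives (12, 4, 4).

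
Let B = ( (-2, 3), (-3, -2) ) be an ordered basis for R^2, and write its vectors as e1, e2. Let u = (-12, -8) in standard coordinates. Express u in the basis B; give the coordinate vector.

(0, 4)

[u]_B is the unique c with M c = u, where M has columns e1, e2.
System: -2c_1 - 3c_2 = -12, 3c_1 - 2c_2 = -8; solving gives c_1 = 0, c_2 = 4.
Check: 0·e1 + 4e2 = (-12, -8).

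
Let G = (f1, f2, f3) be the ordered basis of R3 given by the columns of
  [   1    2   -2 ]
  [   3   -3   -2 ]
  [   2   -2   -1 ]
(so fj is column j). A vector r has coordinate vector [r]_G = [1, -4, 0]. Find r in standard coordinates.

[-7, 15, 10]

r = M [r]_G, where M has columns f1, ..., f3.
Carrying out the matrix-vector product, r = [-7, 15, 10].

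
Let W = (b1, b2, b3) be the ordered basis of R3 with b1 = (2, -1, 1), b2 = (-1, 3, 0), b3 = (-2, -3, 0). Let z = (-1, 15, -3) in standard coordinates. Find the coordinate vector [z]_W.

We seek scalars with c_1 b1 + ... + c_3 b3 = z; equivalently solve M c = z where the columns of M are b1, ..., b3.
Gaussian elimination on [M | z] yields c = (-3, 1, -3).
Check: -3b1 + b2 - 3b3 = (-1, 15, -3).

(-3, 1, -3)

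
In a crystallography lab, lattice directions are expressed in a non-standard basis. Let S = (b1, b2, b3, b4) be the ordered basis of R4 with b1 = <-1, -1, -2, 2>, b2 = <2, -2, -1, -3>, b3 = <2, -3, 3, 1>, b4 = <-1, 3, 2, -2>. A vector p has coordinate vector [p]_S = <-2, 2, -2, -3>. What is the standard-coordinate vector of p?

<5, -5, -10, -6>

p = M [p]_S, where M has columns b1, ..., b4.
Carrying out the matrix-vector product, p = <5, -5, -10, -6>.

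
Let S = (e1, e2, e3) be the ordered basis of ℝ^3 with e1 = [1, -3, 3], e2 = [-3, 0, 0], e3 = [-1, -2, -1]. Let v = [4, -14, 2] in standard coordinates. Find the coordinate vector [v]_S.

Write v = c_1 e1 + ... + c_3 e3 and solve for the c_i.
Row-reducing the augmented matrix [M | v] gives c = (2, -2, 4).
Check: 2e1 - 2e2 + 4e3 = [4, -14, 2].

[2, -2, 4]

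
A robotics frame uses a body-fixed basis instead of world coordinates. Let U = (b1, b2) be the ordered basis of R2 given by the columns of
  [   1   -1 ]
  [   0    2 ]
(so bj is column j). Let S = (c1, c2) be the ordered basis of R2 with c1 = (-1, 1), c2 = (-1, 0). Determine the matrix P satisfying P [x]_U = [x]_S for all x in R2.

Take x = bj: its U-coordinates are the j-th standard unit vector, so P e_j — column j of P — equals [bj]_S.
b1 = 0·c1 - c2, giving column 1 = (0, -1); repeating for each j gives P = [[0, 2], [-1, -1]].

[[0, 2], [-1, -1]]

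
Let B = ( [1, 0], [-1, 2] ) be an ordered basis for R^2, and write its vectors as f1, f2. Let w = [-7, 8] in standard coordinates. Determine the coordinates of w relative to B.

We seek scalars with c_1 f1 + c_2 f2 = w; equivalently solve M c = w where the columns of M are f1, f2.
System: c_1 - c_2 = -7, 0c_1 + 2c_2 = 8; solving gives c_1 = -3, c_2 = 4.
Check: -3f1 + 4f2 = [-7, 8].

[-3, 4]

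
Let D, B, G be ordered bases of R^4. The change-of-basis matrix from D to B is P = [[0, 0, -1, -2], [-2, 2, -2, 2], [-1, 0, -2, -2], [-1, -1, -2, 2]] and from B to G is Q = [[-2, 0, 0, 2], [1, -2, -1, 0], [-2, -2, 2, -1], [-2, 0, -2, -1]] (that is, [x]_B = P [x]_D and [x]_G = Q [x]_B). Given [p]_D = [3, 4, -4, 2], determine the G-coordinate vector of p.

Composing the changes, [p]_G = Q P [p]_D.
Q P = [[-2, -2, -2, 8], [5, -4, 5, -4], [3, -3, 4, -6], [3, 1, 8, 6]]; applying this to [3, 4, -4, 2] gives [10, -29, -31, -7].

[10, -29, -31, -7]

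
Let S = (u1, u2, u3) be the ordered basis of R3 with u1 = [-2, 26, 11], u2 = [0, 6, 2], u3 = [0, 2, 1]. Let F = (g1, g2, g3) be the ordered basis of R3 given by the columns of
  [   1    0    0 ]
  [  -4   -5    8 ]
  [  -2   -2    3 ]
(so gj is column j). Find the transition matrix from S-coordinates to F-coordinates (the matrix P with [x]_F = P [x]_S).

Let M have columns uj and N have columns gj. Then for every x, N [x]_F = x = M [x]_S, so P = N^(-1) M.
Since det N = 1, N^(-1) has integer entries; multiplying gives P = [[-2, 0, 0], [-2, 2, -2], [1, 2, -1]].

[[-2, 0, 0], [-2, 2, -2], [1, 2, -1]]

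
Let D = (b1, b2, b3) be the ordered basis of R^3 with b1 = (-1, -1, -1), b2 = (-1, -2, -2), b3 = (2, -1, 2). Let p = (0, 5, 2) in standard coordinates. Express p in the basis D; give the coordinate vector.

(0, -2, -1)

We seek scalars with c_1 b1 + ... + c_3 b3 = p; equivalently solve M c = p where the columns of M are b1, ..., b3.
Solving this 3x3 system gives c = (0, -2, -1).
Check: 0·b1 - 2b2 - b3 = (0, 5, 2).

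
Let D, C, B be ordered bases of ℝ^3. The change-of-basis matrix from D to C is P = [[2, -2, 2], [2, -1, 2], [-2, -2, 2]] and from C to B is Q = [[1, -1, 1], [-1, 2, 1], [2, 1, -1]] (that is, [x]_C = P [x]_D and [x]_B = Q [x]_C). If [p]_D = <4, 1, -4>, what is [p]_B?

<-19, -18, 13>

Apply P to get C-coordinates <-2, -1, -18>, then Q to get B-coordinates.
The result is [p]_B = <-19, -18, 13>.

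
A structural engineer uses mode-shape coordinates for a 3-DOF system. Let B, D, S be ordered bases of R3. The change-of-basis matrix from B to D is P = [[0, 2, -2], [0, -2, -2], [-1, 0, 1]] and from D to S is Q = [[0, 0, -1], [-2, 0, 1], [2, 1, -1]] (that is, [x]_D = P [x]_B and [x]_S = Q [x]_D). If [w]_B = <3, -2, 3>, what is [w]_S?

Composing the changes, [w]_S = Q P [w]_B.
Q P = [[1, 0, -1], [-1, -4, 5], [1, 2, -7]]; applying this to <3, -2, 3> gives <0, 20, -22>.

<0, 20, -22>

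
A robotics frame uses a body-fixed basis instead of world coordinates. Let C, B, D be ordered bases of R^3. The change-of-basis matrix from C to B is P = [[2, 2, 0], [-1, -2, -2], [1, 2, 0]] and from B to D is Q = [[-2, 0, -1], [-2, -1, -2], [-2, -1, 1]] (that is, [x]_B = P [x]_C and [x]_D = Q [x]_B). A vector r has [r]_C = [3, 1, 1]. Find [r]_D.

Composing the changes, [r]_D = Q P [r]_C.
Q P = [[-5, -6, 0], [-5, -6, 2], [-2, 0, 2]]; applying this to [3, 1, 1] gives [-21, -19, -4].

[-21, -19, -4]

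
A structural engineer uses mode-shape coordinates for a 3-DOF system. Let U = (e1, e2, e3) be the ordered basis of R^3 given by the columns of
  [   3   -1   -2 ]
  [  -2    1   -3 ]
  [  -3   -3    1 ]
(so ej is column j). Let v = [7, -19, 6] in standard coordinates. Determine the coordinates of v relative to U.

[3, -4, 3]

We seek scalars with c_1 e1 + ... + c_3 e3 = v; equivalently solve M c = v where the columns of M are e1, ..., e3.
Row-reducing the augmented matrix [M | v] gives c = (3, -4, 3).
Check: 3e1 - 4e2 + 3e3 = [7, -19, 6].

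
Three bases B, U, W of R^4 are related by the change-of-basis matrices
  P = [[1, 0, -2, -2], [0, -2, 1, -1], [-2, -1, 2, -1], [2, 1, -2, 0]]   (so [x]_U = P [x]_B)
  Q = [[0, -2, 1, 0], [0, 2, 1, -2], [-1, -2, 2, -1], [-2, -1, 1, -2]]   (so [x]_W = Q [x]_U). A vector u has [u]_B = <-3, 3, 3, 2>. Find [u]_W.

First [u]_U = P [u]_B = <-13, -5, 7, -9>.
Then [u]_W = Q [u]_U = <17, 15, 46, 56>.

<17, 15, 46, 56>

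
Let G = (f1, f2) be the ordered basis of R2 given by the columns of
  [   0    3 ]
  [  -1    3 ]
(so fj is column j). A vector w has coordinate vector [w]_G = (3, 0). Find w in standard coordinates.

w = M [w]_G, where M has columns f1, f2.
Carrying out the matrix-vector product, w = (0, -3).

(0, -3)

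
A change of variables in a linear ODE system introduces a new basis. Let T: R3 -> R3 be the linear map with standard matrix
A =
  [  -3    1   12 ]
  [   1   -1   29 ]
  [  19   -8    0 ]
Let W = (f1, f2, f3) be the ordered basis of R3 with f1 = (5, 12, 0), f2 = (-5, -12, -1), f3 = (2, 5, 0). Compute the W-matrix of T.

[[0, -2, 3], [1, -1, 2], [1, -2, -3]]

With P the matrix whose columns are f1, ..., f3, [T]_W = P^(-1) A P.
Column by column: T(f1) = A f1 = (-3, -7, -1); its W-coordinates (0, 1, 1) give column 1.
Continuing for each basis vector yields [T]_W = [[0, -2, 3], [1, -1, 2], [1, -2, -3]].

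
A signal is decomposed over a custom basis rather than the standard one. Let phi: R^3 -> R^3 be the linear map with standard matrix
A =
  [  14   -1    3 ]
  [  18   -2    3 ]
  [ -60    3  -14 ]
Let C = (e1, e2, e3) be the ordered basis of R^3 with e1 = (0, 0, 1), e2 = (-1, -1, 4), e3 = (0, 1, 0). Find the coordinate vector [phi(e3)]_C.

Column 3 of [phi]_C is the C-coordinate vector of phi(e3).
In standard coordinates phi(e3) = A e3 = (-1, -2, 3).
Converting to C: (-1, -2, 3) = -e1 + e2 - e3, so the coordinate vector is (-1, 1, -1).

(-1, 1, -1)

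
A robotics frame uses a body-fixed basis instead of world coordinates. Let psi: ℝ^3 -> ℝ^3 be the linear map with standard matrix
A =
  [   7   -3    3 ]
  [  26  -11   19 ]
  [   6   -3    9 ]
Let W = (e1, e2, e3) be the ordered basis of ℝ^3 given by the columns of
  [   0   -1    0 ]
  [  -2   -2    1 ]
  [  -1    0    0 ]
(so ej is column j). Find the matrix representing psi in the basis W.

[[3, 0, 3], [-3, 1, 3], [3, -2, 1]]

Let P have columns e1, ..., e3. Then [psi]_W = P^(-1) A P.
Here det P = 1, so P^(-1) is integer; computing A P first and then P^(-1)(A P) gives [[3, 0, 3], [-3, 1, 3], [3, -2, 1]].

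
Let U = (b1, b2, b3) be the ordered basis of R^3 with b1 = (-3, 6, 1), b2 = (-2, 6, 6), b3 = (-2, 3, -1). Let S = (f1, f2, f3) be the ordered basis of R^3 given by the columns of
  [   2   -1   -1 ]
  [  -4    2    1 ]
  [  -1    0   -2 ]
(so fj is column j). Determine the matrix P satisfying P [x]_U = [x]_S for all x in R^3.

Let M have columns bj and N have columns fj. Then for every x, N [x]_S = x = M [x]_U, so P = N^(-1) M.
Since det N = -1, N^(-1) has integer entries; multiplying gives P = [[-1, -2, -1], [1, 0, -1], [0, -2, 1]].

[[-1, -2, -1], [1, 0, -1], [0, -2, 1]]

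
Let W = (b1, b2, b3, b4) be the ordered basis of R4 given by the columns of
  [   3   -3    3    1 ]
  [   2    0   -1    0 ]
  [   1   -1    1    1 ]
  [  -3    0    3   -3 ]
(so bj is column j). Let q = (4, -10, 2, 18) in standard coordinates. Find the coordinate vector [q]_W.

[q]_W is the unique c with M c = q, where M has columns b1, ..., b4.
Solving this 4x4 system gives c = (-3, 0, 4, 1).
Check: -3b1 + 0·b2 + 4b3 + b4 = (4, -10, 2, 18).

(-3, 0, 4, 1)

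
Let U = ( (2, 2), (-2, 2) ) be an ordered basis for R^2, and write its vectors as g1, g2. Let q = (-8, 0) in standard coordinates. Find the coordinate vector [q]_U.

(-2, 2)

[q]_U is the unique c with M c = q, where M has columns g1, g2.
System: 2c_1 - 2c_2 = -8, 2c_1 + 2c_2 = 0; solving gives c_1 = -2, c_2 = 2.
Check: -2g1 + 2g2 = (-8, 0).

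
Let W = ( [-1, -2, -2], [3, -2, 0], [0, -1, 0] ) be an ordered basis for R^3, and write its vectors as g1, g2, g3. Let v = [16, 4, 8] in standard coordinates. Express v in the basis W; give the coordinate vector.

[-4, 4, -4]

[v]_W is the unique c with M c = v, where M has columns g1, ..., g3.
Solving this 3x3 system gives c = (-4, 4, -4).
Check: -4g1 + 4g2 - 4g3 = [16, 4, 8].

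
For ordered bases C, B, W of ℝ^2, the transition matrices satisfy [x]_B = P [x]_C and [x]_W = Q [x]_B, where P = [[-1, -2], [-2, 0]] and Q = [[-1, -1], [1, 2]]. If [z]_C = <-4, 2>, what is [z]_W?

<-8, 16>

First [z]_B = P [z]_C = <0, 8>.
Then [z]_W = Q [z]_B = <-8, 16>.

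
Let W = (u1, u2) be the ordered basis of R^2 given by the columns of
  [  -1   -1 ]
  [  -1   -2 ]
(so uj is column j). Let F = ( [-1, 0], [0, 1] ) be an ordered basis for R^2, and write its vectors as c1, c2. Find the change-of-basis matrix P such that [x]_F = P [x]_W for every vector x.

[[1, 1], [-1, -2]]

Let M have columns uj and N have columns cj. Then for every x, N [x]_F = x = M [x]_W, so P = N^(-1) M.
Since det N = -1, N^(-1) has integer entries; multiplying gives P = [[1, 1], [-1, -2]].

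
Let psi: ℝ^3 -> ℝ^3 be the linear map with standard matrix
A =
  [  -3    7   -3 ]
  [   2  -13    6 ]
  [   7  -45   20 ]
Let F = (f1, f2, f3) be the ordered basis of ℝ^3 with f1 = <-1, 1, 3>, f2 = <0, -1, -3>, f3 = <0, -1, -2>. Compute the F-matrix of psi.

Let P have columns f1, ..., f3. Then [psi]_F = P^(-1) A P.
Here det P = 1, so P^(-1) is integer; computing A P first and then P^(-1)(A P) gives [[-1, -2, 1], [-3, 3, -2], [-1, 0, 2]].

[[-1, -2, 1], [-3, 3, -2], [-1, 0, 2]]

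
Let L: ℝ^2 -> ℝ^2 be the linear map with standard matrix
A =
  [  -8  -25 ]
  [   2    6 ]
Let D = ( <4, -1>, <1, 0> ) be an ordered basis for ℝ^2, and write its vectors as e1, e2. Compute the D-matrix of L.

Let P have columns e1, e2. Then [L]_D = P^(-1) A P.
Here det P = 1, so P^(-1) is integer; computing A P first and then P^(-1)(A P) gives [[-2, -2], [1, 0]].

[[-2, -2], [1, 0]]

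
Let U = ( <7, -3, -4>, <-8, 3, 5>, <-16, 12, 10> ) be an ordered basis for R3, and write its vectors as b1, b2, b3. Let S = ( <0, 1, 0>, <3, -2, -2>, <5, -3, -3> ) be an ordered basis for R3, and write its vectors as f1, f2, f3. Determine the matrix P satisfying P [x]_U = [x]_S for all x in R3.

[[1, -2, 2], [-1, -1, -2], [2, -1, -2]]

Let M have columns bj and N have columns fj. Then for every x, N [x]_S = x = M [x]_U, so P = N^(-1) M.
Since det N = -1, N^(-1) has integer entries; multiplying gives P = [[1, -2, 2], [-1, -1, -2], [2, -1, -2]].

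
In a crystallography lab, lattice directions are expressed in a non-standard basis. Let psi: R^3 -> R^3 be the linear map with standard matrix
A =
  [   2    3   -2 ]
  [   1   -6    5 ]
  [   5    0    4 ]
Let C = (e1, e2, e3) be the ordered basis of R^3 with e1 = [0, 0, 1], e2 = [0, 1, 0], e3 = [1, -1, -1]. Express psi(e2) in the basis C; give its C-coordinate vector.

Compute psi(e2) = A e2 = [3, -6, 0] in standard coordinates.
Then write this in C-coordinates: solve for y in y_1 e1 + ... + y_3 e3 = [3, -6, 0].
This gives y = [3, -3, 3], which is column 2 of [psi]_C.

[3, -3, 3]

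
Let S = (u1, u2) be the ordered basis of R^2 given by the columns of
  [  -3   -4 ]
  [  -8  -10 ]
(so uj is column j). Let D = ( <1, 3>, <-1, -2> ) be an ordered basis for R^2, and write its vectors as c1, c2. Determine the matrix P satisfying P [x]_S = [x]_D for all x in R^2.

Take x = uj: its S-coordinates are the j-th standard unit vector, so P e_j — column j of P — equals [uj]_D.
u1 = -2c1 + c2, giving column 1 = <-2, 1>; repeating for each j gives P = [[-2, -2], [1, 2]].

[[-2, -2], [1, 2]]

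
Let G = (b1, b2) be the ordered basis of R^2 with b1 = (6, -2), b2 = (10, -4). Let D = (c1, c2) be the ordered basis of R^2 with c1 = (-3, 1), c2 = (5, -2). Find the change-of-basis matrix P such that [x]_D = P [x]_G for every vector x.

[[-2, 0], [0, 2]]

Take x = bj: its G-coordinates are the j-th standard unit vector, so P e_j — column j of P — equals [bj]_D.
b1 = -2c1 + 0·c2, giving column 1 = (-2, 0); repeating for each j gives P = [[-2, 0], [0, 2]].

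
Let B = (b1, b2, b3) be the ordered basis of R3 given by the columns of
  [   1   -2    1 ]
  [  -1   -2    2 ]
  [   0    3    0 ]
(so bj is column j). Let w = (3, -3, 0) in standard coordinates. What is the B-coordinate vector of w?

(3, 0, 0)

Write w = c_1 b1 + ... + c_3 b3 and solve for the c_i.
Row-reducing the augmented matrix [M | w] gives c = (3, 0, 0).
Check: 3b1 + 0·b2 + 0·b3 = (3, -3, 0).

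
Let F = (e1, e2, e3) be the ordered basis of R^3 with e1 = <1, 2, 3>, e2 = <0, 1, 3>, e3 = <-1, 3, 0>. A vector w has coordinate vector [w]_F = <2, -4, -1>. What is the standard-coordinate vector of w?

The coordinates say w = 2e1 - 4e2 - e3; adding the scaled basis vectors gives <3, -3, -6>.

<3, -3, -6>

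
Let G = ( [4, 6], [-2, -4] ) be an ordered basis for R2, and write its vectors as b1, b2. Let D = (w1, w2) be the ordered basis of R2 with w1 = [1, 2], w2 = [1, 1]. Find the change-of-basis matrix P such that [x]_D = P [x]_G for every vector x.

Let M have columns bj and N have columns wj. Then for every x, N [x]_D = x = M [x]_G, so P = N^(-1) M.
Since det N = -1, N^(-1) has integer entries; multiplying gives P = [[2, -2], [2, 0]].

[[2, -2], [2, 0]]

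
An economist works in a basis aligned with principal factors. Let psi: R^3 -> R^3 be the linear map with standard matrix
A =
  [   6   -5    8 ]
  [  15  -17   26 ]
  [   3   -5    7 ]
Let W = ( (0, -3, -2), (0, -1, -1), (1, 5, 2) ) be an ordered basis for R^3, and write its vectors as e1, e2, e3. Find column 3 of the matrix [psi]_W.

(1, 0, -3)

Column 3 of [psi]_W is the W-coordinate vector of psi(e3).
In standard coordinates psi(e3) = A e3 = (-3, -18, -8).
Converting to W: (-3, -18, -8) = e1 + 0·e2 - 3e3, so the coordinate vector is (1, 0, -3).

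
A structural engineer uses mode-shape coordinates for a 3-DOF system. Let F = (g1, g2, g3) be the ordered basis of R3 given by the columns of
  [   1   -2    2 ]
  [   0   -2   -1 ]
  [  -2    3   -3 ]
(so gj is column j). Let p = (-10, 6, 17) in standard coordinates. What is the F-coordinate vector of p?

(-4, -1, -4)

We seek scalars with c_1 g1 + ... + c_3 g3 = p; equivalently solve M c = p where the columns of M are g1, ..., g3.
Gaussian elimination on [M | p] yields c = (-4, -1, -4).
Check: -4g1 - g2 - 4g3 = (-10, 6, 17).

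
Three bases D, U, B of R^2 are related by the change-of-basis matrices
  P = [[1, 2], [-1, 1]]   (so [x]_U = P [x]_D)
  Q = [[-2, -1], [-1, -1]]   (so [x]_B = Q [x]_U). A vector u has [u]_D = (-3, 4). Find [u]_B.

(-17, -12)

Composing the changes, [u]_B = Q P [u]_D.
Q P = [[-1, -5], [0, -3]]; applying this to (-3, 4) gives (-17, -12).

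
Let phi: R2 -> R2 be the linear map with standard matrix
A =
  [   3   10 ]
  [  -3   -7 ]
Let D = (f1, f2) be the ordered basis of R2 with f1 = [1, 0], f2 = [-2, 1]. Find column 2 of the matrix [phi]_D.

Compute phi(f2) = A f2 = [4, -1] in standard coordinates.
Then write this in D-coordinates: solve for y in y_1 f1 + y_2 f2 = [4, -1].
This gives y = [2, -1], which is column 2 of [phi]_D.

[2, -1]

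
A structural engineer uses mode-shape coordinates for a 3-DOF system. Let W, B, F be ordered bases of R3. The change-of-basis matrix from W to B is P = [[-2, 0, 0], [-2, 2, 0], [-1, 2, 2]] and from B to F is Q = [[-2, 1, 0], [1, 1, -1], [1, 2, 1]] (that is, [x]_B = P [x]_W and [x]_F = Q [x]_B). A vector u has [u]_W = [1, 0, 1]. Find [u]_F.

[2, -5, -5]

Apply P to get B-coordinates [-2, -2, 1], then Q to get F-coordinates.
The result is [u]_F = [2, -5, -5].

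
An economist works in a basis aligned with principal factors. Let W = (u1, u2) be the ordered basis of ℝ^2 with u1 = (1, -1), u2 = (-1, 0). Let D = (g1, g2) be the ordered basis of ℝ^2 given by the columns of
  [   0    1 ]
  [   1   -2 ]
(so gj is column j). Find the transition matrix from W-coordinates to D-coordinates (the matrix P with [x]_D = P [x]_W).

Let M have columns uj and N have columns gj. Then for every x, N [x]_D = x = M [x]_W, so P = N^(-1) M.
Since det N = -1, N^(-1) has integer entries; multiplying gives P = [[1, -2], [1, -1]].

[[1, -2], [1, -1]]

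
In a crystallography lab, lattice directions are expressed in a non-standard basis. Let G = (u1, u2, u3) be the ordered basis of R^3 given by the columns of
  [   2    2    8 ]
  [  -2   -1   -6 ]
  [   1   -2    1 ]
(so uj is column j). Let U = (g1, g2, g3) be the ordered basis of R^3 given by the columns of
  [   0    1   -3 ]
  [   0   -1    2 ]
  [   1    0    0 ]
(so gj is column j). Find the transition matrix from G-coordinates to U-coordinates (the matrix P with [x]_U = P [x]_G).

[[1, -2, 1], [2, -1, 2], [0, -1, -2]]

Let M have columns uj and N have columns gj. Then for every x, N [x]_U = x = M [x]_G, so P = N^(-1) M.
Since det N = -1, N^(-1) has integer entries; multiplying gives P = [[1, -2, 1], [2, -1, 2], [0, -1, -2]].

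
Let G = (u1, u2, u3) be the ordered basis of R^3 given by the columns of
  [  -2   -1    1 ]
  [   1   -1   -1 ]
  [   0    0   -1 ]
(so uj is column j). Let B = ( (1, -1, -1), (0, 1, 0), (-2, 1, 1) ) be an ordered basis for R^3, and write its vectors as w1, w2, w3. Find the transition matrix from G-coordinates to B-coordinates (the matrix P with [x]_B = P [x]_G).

Take x = uj: its G-coordinates are the j-th standard unit vector, so P e_j — column j of P — equals [uj]_B.
u1 = 2w1 + w2 + 2w3, giving column 1 = (2, 1, 2); repeating for each j gives P = [[2, 1, 1], [1, -1, 0], [2, 1, 0]].

[[2, 1, 1], [1, -1, 0], [2, 1, 0]]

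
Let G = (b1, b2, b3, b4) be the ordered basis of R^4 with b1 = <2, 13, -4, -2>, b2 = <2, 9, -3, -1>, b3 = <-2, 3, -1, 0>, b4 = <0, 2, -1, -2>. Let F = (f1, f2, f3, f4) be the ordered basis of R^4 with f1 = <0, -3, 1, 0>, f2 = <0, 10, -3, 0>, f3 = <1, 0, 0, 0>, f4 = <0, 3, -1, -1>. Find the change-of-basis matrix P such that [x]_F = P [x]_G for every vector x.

Let M have columns bj and N have columns fj. Then for every x, N [x]_F = x = M [x]_G, so P = N^(-1) M.
Since det N = 1, N^(-1) has integer entries; multiplying gives P = [[1, -2, -1, -2], [1, 0, 0, -1], [2, 2, -2, 0], [2, 1, 0, 2]].

[[1, -2, -1, -2], [1, 0, 0, -1], [2, 2, -2, 0], [2, 1, 0, 2]]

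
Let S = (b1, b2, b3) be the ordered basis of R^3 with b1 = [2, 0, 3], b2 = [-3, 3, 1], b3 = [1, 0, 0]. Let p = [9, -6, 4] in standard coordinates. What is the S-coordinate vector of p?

[2, -2, -1]

Write p = c_1 b1 + ... + c_3 b3 and solve for the c_i.
Row-reducing the augmented matrix [M | p] gives c = (2, -2, -1).
Check: 2b1 - 2b2 - b3 = [9, -6, 4].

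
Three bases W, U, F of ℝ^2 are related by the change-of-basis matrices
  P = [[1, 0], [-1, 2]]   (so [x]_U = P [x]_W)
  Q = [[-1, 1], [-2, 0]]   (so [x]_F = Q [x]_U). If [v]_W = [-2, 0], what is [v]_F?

Composing the changes, [v]_F = Q P [v]_W.
Q P = [[-2, 2], [-2, 0]]; applying this to [-2, 0] gives [4, 4].

[4, 4]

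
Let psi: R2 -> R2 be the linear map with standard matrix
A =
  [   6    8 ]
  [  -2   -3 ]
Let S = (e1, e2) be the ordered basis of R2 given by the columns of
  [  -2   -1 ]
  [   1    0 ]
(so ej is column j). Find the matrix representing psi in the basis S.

[[1, 2], [2, 2]]

With P the matrix whose columns are e1, e2, [psi]_S = P^(-1) A P.
Column by column: psi(e1) = A e1 = <-4, 1>; its S-coordinates <1, 2> give column 1.
Continuing for each basis vector yields [psi]_S = [[1, 2], [2, 2]].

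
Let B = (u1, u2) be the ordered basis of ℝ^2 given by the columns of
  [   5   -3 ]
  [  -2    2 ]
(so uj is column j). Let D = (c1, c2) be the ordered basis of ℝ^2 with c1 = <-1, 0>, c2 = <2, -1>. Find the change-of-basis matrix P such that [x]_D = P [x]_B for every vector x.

Let M have columns uj and N have columns cj. Then for every x, N [x]_D = x = M [x]_B, so P = N^(-1) M.
Since det N = 1, N^(-1) has integer entries; multiplying gives P = [[-1, -1], [2, -2]].

[[-1, -1], [2, -2]]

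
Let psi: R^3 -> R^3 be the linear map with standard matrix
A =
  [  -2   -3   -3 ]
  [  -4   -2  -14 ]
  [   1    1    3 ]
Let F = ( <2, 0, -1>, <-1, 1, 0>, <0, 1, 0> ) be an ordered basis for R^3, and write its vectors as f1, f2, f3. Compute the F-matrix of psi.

[[1, 0, -1], [3, 1, 1], [3, 1, -3]]

The j-th column of [psi]_F is [psi(fj)]_F.
psi(f1) = A f1 = <-1, 6, -1> = f1 + 3f2 + 3f3, so column 1 is <1, 3, 3>.
Repeating for f2, f3 and assembling the columns gives [[1, 0, -1], [3, 1, 1], [3, 1, -3]].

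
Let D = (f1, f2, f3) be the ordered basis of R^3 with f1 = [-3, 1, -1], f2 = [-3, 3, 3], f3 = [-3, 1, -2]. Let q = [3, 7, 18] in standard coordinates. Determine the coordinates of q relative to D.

[-4, 4, -1]

Write q = c_1 f1 + ... + c_3 f3 and solve for the c_i.
Gaussian elimination on [M | q] yields c = (-4, 4, -1).
Check: -4f1 + 4f2 - f3 = [3, 7, 18].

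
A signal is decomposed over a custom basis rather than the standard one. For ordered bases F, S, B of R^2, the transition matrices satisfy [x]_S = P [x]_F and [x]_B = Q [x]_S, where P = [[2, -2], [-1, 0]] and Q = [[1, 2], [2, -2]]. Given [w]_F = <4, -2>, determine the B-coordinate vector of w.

<4, 32>

Composing the changes, [w]_B = Q P [w]_F.
Q P = [[0, -2], [6, -4]]; applying this to <4, -2> gives <4, 32>.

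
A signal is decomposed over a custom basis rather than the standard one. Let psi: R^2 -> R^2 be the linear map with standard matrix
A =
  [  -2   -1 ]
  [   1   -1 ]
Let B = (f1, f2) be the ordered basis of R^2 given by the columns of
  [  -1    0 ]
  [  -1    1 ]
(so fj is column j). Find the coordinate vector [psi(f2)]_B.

(1, 0)

Compute psi(f2) = A f2 = (-1, -1) in standard coordinates.
Then write this in B-coordinates: solve for y in y_1 f1 + y_2 f2 = (-1, -1).
This gives y = (1, 0), which is column 2 of [psi]_B.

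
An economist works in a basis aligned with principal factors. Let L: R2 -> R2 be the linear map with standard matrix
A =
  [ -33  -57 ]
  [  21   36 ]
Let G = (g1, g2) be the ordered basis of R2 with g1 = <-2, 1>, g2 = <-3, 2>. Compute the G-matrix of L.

The j-th column of [L]_G is [L(gj)]_G.
L(g1) = A g1 = <9, -6> = 0·g1 - 3g2, so column 1 is <0, -3>.
Repeating for g2 and assembling the columns gives [[0, 3], [-3, 3]].

[[0, 3], [-3, 3]]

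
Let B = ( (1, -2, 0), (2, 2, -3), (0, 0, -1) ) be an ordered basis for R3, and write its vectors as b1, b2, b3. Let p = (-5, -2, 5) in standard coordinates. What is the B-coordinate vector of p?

Write p = c_1 b1 + ... + c_3 b3 and solve for the c_i.
Gaussian elimination on [M | p] yields c = (-1, -2, 1).
Check: -b1 - 2b2 + b3 = (-5, -2, 5).

(-1, -2, 1)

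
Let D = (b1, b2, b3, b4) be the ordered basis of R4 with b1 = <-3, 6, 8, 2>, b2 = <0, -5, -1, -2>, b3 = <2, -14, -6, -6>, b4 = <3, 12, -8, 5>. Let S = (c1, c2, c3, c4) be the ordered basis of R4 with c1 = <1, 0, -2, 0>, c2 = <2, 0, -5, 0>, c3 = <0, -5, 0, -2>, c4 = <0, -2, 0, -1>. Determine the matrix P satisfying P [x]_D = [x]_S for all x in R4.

[[1, -2, -2, -1], [-2, 1, 2, 2], [-2, 1, 2, -2], [2, 0, 2, -1]]

Column j of P is [bj]_S, since P maps D-coordinates to S-coordinates.
Expressing b1 in S: b1 = c1 - 2c2 - 2c3 + 2c4, so column 1 of P is <1, -2, -2, 2>.
Doing the same for each bj gives P = [[1, -2, -2, -1], [-2, 1, 2, 2], [-2, 1, 2, -2], [2, 0, 2, -1]].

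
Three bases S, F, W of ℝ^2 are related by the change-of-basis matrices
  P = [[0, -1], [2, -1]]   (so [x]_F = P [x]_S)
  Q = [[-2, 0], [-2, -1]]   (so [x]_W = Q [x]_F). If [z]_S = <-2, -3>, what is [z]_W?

Composing the changes, [z]_W = Q P [z]_S.
Q P = [[0, 2], [-2, 3]]; applying this to <-2, -3> gives <-6, -5>.

<-6, -5>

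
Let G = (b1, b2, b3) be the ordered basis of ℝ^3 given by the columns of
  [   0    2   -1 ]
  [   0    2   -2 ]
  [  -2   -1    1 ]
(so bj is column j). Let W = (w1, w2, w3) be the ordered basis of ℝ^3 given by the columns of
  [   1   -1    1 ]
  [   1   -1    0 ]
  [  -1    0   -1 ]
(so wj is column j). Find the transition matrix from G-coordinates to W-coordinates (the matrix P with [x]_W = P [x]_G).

[[2, 1, -2], [2, -1, 0], [0, 0, 1]]

Column j of P is [bj]_W, since P maps G-coordinates to W-coordinates.
Expressing b1 in W: b1 = 2w1 + 2w2 + 0·w3, so column 1 of P is (2, 2, 0).
Doing the same for each bj gives P = [[2, 1, -2], [2, -1, 0], [0, 0, 1]].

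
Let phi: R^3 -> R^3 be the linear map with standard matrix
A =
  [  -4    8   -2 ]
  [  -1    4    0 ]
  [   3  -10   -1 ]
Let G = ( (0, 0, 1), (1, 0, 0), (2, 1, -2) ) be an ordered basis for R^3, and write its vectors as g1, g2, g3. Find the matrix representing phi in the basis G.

[[-1, 1, 2], [-2, -2, 0], [0, -1, 2]]

With P the matrix whose columns are g1, ..., g3, [phi]_G = P^(-1) A P.
Column by column: phi(g1) = A g1 = (-2, 0, -1); its G-coordinates (-1, -2, 0) give column 1.
Continuing for each basis vector yields [phi]_G = [[-1, 1, 2], [-2, -2, 0], [0, -1, 2]].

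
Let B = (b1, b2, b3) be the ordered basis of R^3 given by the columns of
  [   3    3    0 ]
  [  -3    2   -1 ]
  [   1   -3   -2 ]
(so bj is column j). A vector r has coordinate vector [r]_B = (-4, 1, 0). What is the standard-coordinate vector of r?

By definition r = -4b1 + b2 + 0·b3.
Summing componentwise gives (-9, 14, -7).

(-9, 14, -7)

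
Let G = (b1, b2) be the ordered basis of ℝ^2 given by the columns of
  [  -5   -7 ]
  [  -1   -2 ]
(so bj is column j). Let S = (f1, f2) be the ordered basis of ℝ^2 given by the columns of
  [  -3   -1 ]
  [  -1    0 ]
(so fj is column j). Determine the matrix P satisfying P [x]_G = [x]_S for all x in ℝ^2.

[[1, 2], [2, 1]]

Take x = bj: its G-coordinates are the j-th standard unit vector, so P e_j — column j of P — equals [bj]_S.
b1 = f1 + 2f2, giving column 1 = (1, 2); repeating for each j gives P = [[1, 2], [2, 1]].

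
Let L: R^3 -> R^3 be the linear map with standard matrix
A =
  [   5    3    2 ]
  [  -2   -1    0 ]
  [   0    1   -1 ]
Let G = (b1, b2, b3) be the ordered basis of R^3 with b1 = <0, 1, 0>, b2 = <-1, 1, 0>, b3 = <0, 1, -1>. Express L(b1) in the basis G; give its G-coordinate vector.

<3, -3, -1>

Column 1 of [L]_G is the G-coordinate vector of L(b1).
In standard coordinates L(b1) = A b1 = <3, -1, 1>.
Converting to G: <3, -1, 1> = 3b1 - 3b2 - b3, so the coordinate vector is <3, -3, -1>.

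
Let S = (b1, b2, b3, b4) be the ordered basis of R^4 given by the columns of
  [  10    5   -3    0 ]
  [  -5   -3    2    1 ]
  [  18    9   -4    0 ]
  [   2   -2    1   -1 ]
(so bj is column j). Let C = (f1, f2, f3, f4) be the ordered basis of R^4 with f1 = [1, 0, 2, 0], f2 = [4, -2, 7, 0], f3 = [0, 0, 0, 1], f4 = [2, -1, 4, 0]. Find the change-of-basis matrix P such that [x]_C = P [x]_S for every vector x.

[[0, -1, 1, 2], [2, 1, -2, 0], [2, -2, 1, -1], [1, 1, 2, -1]]

Take x = bj: its S-coordinates are the j-th standard unit vector, so P e_j — column j of P — equals [bj]_C.
b1 = 0·f1 + 2f2 + 2f3 + f4, giving column 1 = [0, 2, 2, 1]; repeating for each j gives P = [[0, -1, 1, 2], [2, 1, -2, 0], [2, -2, 1, -1], [1, 1, 2, -1]].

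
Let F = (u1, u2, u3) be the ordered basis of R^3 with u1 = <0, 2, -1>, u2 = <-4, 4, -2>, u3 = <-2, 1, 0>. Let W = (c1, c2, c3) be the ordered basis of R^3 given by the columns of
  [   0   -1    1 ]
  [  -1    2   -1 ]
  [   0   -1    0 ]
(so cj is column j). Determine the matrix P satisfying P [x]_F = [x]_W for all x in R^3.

Take x = uj: its F-coordinates are the j-th standard unit vector, so P e_j — column j of P — equals [uj]_W.
u1 = -c1 + c2 + c3, giving column 1 = <-1, 1, 1>; repeating for each j gives P = [[-1, 2, 1], [1, 2, 0], [1, -2, -2]].

[[-1, 2, 1], [1, 2, 0], [1, -2, -2]]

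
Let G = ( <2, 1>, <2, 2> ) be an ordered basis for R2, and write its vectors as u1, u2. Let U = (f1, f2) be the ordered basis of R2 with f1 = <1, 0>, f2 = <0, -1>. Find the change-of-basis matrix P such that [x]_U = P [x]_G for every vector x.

Let M have columns uj and N have columns fj. Then for every x, N [x]_U = x = M [x]_G, so P = N^(-1) M.
Since det N = -1, N^(-1) has integer entries; multiplying gives P = [[2, 2], [-1, -2]].

[[2, 2], [-1, -2]]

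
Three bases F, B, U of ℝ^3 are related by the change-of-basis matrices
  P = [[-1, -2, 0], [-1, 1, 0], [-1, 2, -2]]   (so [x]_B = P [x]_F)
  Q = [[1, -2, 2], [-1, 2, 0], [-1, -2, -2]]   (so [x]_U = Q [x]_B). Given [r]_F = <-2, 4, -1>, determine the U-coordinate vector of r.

Composing the changes, [r]_U = Q P [r]_F.
Q P = [[-1, 0, -4], [-1, 4, 0], [5, -4, 4]]; applying this to <-2, 4, -1> gives <6, 18, -30>.

<6, 18, -30>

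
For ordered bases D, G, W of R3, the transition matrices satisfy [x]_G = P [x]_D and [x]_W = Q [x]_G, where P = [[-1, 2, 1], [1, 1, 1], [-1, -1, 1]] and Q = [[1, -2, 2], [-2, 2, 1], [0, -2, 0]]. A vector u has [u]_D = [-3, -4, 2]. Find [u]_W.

First [u]_G = P [u]_D = [-3, -5, 9].
Then [u]_W = Q [u]_G = [25, 5, 10].

[25, 5, 10]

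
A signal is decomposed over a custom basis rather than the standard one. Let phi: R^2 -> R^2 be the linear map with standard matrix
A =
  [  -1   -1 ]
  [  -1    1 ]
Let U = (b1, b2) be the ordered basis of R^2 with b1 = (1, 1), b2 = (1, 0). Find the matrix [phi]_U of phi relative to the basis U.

[[0, -1], [-2, 0]]

With P the matrix whose columns are b1, b2, [phi]_U = P^(-1) A P.
Column by column: phi(b1) = A b1 = (-2, 0); its U-coordinates (0, -2) give column 1.
Continuing for each basis vector yields [phi]_U = [[0, -1], [-2, 0]].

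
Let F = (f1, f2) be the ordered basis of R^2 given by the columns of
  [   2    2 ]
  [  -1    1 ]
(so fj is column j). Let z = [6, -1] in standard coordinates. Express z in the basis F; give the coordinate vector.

[2, 1]

Write z = c_1 f1 + c_2 f2 and solve for the c_i.
System: 2c_1 + 2c_2 = 6, -c_1 + c_2 = -1; solving gives c_1 = 2, c_2 = 1.
Check: 2f1 + f2 = [6, -1].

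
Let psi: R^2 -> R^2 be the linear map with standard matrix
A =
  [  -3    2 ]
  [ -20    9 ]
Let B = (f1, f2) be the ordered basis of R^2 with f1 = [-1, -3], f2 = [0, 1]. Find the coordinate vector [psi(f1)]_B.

Compute psi(f1) = A f1 = [-3, -7] in standard coordinates.
Then write this in B-coordinates: solve for y in y_1 f1 + y_2 f2 = [-3, -7].
This gives y = [3, 2], which is column 1 of [psi]_B.

[3, 2]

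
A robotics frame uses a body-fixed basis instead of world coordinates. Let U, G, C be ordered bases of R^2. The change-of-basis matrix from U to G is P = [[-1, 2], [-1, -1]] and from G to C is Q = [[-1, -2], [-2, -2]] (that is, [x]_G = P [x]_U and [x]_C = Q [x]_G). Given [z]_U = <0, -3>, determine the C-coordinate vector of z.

Composing the changes, [z]_C = Q P [z]_U.
Q P = [[3, 0], [4, -2]]; applying this to <0, -3> gives <0, 6>.

<0, 6>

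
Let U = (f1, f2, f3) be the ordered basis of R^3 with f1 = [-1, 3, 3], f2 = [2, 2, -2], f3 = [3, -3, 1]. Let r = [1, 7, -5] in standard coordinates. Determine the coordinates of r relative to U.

Write r = c_1 f1 + ... + c_3 f3 and solve for the c_i.
Row-reducing the augmented matrix [M | r] gives c = (0, 2, -1).
Check: 0·f1 + 2f2 - f3 = [1, 7, -5].

[0, 2, -1]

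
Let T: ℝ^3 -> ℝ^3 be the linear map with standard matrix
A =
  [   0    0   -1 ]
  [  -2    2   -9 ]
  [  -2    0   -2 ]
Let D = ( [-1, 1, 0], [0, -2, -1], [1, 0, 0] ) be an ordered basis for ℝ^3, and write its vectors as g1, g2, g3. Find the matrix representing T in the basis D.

Let P have columns g1, ..., g3. Then [T]_D = P^(-1) A P.
Here det P = -1, so P^(-1) is integer; computing A P first and then P^(-1)(A P) gives [[0, 1, 2], [-2, -2, 2], [0, 2, 2]].

[[0, 1, 2], [-2, -2, 2], [0, 2, 2]]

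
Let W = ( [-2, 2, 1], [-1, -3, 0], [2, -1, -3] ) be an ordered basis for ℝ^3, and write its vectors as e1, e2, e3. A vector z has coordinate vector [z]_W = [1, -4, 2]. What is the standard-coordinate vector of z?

The coordinates say z = e1 - 4e2 + 2e3; adding the scaled basis vectors gives [6, 12, -5].

[6, 12, -5]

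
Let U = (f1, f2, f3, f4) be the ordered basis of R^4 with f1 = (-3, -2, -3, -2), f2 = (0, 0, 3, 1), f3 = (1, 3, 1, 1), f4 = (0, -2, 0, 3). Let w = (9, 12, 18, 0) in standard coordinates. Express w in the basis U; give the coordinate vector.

We seek scalars with c_1 f1 + ... + c_4 f4 = w; equivalently solve M c = w where the columns of M are f1, ..., f4.
Solving this 4x4 system gives c = (-3, 3, 0, -3).
Check: -3f1 + 3f2 + 0·f3 - 3f4 = (9, 12, 18, 0).

(-3, 3, 0, -3)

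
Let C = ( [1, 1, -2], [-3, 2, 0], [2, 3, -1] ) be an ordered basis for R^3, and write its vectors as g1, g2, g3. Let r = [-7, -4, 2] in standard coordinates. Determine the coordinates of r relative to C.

We seek scalars with c_1 g1 + ... + c_3 g3 = r; equivalently solve M c = r where the columns of M are g1, ..., g3.
Solving this 3x3 system gives c = (0, 1, -2).
Check: 0·g1 + g2 - 2g3 = [-7, -4, 2].

[0, 1, -2]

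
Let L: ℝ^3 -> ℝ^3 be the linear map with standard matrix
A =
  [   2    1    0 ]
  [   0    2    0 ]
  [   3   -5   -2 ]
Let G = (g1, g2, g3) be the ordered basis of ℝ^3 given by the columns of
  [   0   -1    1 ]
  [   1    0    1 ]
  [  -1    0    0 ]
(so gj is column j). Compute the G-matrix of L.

[[3, 3, 2], [-2, -1, -3], [-1, -3, 0]]

With P the matrix whose columns are g1, ..., g3, [L]_G = P^(-1) A P.
Column by column: L(g1) = A g1 = (1, 2, -3); its G-coordinates (3, -2, -1) give column 1.
Continuing for each basis vector yields [L]_G = [[3, 3, 2], [-2, -1, -3], [-1, -3, 0]].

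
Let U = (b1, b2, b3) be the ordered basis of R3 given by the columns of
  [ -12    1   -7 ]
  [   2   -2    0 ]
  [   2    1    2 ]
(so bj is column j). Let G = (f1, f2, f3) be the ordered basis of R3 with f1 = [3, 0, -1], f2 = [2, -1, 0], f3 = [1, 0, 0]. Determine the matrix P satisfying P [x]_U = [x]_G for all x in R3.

Column j of P is [bj]_G, since P maps U-coordinates to G-coordinates.
Expressing b1 in G: b1 = -2f1 - 2f2 - 2f3, so column 1 of P is [-2, -2, -2].
Doing the same for each bj gives P = [[-2, -1, -2], [-2, 2, 0], [-2, 0, -1]].

[[-2, -1, -2], [-2, 2, 0], [-2, 0, -1]]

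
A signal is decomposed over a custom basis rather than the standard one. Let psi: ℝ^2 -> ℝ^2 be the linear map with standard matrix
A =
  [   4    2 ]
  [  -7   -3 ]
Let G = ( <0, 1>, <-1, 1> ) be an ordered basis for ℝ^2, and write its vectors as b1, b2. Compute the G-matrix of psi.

[[-1, 2], [-2, 2]]

Let P have columns b1, b2. Then [psi]_G = P^(-1) A P.
Here det P = 1, so P^(-1) is integer; computing A P first and then P^(-1)(A P) gives [[-1, 2], [-2, 2]].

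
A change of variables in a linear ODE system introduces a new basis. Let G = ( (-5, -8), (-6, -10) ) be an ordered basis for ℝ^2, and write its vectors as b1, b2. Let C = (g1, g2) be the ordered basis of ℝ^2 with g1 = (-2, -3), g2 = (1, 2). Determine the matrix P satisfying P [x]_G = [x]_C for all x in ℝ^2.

Take x = bj: its G-coordinates are the j-th standard unit vector, so P e_j — column j of P — equals [bj]_C.
b1 = 2g1 - g2, giving column 1 = (2, -1); repeating for each j gives P = [[2, 2], [-1, -2]].

[[2, 2], [-1, -2]]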